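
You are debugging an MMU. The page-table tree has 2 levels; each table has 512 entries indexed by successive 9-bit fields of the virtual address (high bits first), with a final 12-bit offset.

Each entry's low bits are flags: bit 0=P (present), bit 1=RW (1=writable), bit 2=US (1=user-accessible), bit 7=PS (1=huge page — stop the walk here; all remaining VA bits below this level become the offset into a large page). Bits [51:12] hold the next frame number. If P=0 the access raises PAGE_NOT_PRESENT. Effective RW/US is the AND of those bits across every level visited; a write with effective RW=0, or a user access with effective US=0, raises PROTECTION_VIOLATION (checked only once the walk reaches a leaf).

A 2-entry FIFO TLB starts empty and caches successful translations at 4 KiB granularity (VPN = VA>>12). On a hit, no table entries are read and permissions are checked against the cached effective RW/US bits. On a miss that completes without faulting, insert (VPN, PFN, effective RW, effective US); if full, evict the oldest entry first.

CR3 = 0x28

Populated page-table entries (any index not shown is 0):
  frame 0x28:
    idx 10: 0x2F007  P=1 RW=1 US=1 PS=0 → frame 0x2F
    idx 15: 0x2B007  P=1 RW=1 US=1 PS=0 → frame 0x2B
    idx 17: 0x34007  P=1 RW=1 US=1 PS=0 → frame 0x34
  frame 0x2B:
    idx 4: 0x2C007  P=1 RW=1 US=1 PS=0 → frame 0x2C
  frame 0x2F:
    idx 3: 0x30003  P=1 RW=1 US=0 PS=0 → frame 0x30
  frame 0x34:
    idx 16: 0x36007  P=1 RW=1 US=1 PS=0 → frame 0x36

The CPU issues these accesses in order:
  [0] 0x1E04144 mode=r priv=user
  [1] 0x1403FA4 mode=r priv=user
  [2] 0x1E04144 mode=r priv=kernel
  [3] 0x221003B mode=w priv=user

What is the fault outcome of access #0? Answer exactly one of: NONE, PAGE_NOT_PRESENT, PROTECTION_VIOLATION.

Per-access translation:
#0 VA=0x1E04144 (r,user):
  lvl0: tbl 0x28, slot 15 ⇒ 0x2B007 (P1/RW1/US1/PS0)
  lvl1: tbl 0x2B, slot 4 ⇒ 0x2C007 (P1/RW1/US1/PS0)
  → PA=0x2C144  (2 entries read)
#1 VA=0x1403FA4 (r,user):
  lvl0: tbl 0x28, slot 10 ⇒ 0x2F007 (P1/RW1/US1/PS0)
  lvl1: tbl 0x2F, slot 3 ⇒ 0x30003 (P1/RW1/US0/PS0)
  → PROTECTION_VIOLATION  (2 entries read)
#2 VA=0x1E04144 (r,kernel):
  TLB hit vpn=0x1E04 → PA=0x2C144
#3 VA=0x221003B (w,user):
  lvl0: tbl 0x28, slot 17 ⇒ 0x34007 (P1/RW1/US1/PS0)
  lvl1: tbl 0x34, slot 16 ⇒ 0x36007 (P1/RW1/US1/PS0)
  → PA=0x3603B  (2 entries read)

Access #0 fault: NONE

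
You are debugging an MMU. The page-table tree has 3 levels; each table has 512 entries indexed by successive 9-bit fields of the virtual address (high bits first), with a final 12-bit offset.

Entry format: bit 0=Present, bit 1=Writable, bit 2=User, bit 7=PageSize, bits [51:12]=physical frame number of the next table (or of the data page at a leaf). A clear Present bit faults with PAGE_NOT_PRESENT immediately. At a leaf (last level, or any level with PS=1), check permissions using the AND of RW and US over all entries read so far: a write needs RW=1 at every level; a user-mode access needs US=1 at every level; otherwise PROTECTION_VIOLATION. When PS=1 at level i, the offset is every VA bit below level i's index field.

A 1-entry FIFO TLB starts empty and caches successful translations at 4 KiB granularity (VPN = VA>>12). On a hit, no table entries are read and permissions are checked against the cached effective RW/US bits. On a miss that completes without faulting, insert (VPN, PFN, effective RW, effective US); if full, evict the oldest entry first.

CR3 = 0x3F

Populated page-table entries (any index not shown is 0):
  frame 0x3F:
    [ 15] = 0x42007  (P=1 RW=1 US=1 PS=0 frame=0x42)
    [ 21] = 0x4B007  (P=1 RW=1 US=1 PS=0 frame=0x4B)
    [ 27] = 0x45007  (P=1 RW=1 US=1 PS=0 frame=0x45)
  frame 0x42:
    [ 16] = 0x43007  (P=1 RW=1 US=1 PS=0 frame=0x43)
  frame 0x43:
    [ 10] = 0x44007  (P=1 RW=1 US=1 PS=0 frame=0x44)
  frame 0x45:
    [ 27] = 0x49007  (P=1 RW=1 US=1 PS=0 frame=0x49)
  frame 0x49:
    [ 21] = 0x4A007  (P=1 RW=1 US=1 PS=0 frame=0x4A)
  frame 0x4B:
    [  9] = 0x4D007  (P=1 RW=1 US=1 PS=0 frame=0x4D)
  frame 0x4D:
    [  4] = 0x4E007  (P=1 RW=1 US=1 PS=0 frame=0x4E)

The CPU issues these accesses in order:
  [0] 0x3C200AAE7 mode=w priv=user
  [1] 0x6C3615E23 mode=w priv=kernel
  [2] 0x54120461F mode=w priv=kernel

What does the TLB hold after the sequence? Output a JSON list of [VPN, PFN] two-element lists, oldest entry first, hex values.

Trace:
#0 VA=0x3C200AAE7 (w,user):
  L0: frame=0x3F idx=15 entry=0x42007 [P=1 RW=1 US=1 PS=0]
  L1: frame=0x42 idx=16 entry=0x43007 [P=1 RW=1 US=1 PS=0]
  L2: frame=0x43 idx=10 entry=0x44007 [P=1 RW=1 US=1 PS=0]
  ✓ 0x44AE7  — 3 lookups
#1 VA=0x6C3615E23 (w,kernel):
  L0: frame=0x3F idx=27 entry=0x45007 [P=1 RW=1 US=1 PS=0]
  L1: frame=0x45 idx=27 entry=0x49007 [P=1 RW=1 US=1 PS=0]
  L2: frame=0x49 idx=21 entry=0x4A007 [P=1 RW=1 US=1 PS=0]
  ✓ 0x4AE23  — 3 lookups
#2 VA=0x54120461F (w,kernel):
  L0: frame=0x3F idx=21 entry=0x4B007 [P=1 RW=1 US=1 PS=0]
  L1: frame=0x4B idx=9 entry=0x4D007 [P=1 RW=1 US=1 PS=0]
  L2: frame=0x4D idx=4 entry=0x4E007 [P=1 RW=1 US=1 PS=0]
  ✓ 0x4E61F  — 3 lookups

TLB: [["0x541204", "0x4E"]]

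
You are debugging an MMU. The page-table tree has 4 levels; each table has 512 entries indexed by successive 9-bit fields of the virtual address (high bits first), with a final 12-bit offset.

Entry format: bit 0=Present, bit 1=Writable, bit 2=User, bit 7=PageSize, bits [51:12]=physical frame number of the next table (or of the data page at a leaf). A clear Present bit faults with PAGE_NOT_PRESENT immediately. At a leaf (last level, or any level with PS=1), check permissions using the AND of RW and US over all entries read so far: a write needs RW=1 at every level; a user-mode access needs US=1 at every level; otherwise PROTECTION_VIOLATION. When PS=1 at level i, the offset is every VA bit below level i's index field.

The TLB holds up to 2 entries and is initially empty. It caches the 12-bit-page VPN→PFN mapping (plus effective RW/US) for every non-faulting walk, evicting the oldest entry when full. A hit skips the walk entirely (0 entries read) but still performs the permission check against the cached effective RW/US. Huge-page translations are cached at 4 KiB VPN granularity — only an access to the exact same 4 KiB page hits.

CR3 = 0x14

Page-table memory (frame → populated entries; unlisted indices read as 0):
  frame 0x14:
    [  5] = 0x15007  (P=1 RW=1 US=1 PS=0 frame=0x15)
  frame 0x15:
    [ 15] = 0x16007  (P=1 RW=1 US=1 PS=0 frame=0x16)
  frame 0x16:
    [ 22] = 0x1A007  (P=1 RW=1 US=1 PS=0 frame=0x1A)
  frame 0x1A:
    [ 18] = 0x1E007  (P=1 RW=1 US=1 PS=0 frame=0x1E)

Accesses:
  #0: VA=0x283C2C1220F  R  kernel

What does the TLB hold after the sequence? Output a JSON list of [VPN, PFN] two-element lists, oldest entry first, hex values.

Per-access translation:
#0 VA=0x283C2C1220F (r,kernel):
  L0 @0x14[5] → 0x15007  P=1,RW=1,US=1,PS=0
  L1 @0x15[15] → 0x16007  P=1,RW=1,US=1,PS=0
  L2 @0x16[22] → 0x1A007  P=1,RW=1,US=1,PS=0
  L3 @0x1A[18] → 0x1E007  P=1,RW=1,US=1,PS=0
  → PA=0x1E20F  (4 entries read)

TLB: [["0x283C2C12", "0x1E"]]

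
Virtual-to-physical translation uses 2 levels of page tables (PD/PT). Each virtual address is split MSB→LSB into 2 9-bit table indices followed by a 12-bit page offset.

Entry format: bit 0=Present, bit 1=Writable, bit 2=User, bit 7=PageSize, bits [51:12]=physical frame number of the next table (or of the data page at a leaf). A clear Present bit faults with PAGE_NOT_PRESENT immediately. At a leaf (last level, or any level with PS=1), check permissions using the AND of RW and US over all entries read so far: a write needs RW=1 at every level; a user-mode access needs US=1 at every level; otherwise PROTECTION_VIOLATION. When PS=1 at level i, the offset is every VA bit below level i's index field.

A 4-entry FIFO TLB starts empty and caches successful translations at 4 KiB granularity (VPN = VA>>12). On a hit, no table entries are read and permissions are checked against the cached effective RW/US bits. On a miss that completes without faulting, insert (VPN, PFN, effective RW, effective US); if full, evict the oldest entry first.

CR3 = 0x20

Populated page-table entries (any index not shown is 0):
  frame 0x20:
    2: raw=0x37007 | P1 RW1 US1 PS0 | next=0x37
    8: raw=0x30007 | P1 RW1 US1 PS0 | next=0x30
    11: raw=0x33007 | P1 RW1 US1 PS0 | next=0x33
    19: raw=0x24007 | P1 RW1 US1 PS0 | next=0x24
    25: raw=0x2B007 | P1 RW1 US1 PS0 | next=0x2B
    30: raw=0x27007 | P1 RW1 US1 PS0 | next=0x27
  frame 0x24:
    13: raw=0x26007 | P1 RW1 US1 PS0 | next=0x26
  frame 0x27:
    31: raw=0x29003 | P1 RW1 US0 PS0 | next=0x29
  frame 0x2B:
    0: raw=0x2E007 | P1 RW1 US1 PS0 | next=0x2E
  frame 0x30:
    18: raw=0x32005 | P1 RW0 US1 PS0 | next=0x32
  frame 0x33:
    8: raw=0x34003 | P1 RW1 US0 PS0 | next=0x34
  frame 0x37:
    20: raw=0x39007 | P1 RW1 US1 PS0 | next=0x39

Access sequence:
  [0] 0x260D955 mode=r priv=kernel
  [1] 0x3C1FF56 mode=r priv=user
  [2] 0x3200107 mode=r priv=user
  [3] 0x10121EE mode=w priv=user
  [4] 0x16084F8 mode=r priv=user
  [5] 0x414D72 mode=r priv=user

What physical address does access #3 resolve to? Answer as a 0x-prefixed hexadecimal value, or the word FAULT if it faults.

Per-access translation:
#0 VA=0x260D955 (r,kernel):
  lvl0: tbl 0x20, slot 19 ⇒ 0x24007 (P1/RW1/US1/PS0)
  lvl1: tbl 0x24, slot 13 ⇒ 0x26007 (P1/RW1/US1/PS0)
  ⇒ phys 0x26955  [2 reads]
#1 VA=0x3C1FF56 (r,user):
  lvl0: tbl 0x20, slot 30 ⇒ 0x27007 (P1/RW1/US1/PS0)
  lvl1: tbl 0x27, slot 31 ⇒ 0x29003 (P1/RW1/US0/PS0)
  ⇒ fault: PROTECTION_VIOLATION  — 2 lookups
#2 VA=0x3200107 (r,user):
  lvl0: tbl 0x20, slot 25 ⇒ 0x2B007 (P1/RW1/US1/PS0)
  lvl1: tbl 0x2B, slot 0 ⇒ 0x2E007 (P1/RW1/US1/PS0)
  ⇒ phys 0x2E107  [2 reads]
#3 VA=0x10121EE (w,user):
  lvl0: tbl 0x20, slot 8 ⇒ 0x30007 (P1/RW1/US1/PS0)
  lvl1: tbl 0x30, slot 18 ⇒ 0x32005 (P1/RW0/US1/PS0)
  ⇒ fault: PROTECTION_VIOLATION  — 2 lookups
#4 VA=0x16084F8 (r,user):
  lvl0: tbl 0x20, slot 11 ⇒ 0x33007 (P1/RW1/US1/PS0)
  lvl1: tbl 0x33, slot 8 ⇒ 0x34003 (P1/RW1/US0/PS0)
  ⇒ fault: PROTECTION_VIOLATION  — 2 lookups
#5 VA=0x414D72 (r,user):
  lvl0: tbl 0x20, slot 2 ⇒ 0x37007 (P1/RW1/US1/PS0)
  lvl1: tbl 0x37, slot 20 ⇒ 0x39007 (P1/RW1/US1/PS0)
  ⇒ phys 0x39D72  [2 reads]

Access #3 PA: FAULT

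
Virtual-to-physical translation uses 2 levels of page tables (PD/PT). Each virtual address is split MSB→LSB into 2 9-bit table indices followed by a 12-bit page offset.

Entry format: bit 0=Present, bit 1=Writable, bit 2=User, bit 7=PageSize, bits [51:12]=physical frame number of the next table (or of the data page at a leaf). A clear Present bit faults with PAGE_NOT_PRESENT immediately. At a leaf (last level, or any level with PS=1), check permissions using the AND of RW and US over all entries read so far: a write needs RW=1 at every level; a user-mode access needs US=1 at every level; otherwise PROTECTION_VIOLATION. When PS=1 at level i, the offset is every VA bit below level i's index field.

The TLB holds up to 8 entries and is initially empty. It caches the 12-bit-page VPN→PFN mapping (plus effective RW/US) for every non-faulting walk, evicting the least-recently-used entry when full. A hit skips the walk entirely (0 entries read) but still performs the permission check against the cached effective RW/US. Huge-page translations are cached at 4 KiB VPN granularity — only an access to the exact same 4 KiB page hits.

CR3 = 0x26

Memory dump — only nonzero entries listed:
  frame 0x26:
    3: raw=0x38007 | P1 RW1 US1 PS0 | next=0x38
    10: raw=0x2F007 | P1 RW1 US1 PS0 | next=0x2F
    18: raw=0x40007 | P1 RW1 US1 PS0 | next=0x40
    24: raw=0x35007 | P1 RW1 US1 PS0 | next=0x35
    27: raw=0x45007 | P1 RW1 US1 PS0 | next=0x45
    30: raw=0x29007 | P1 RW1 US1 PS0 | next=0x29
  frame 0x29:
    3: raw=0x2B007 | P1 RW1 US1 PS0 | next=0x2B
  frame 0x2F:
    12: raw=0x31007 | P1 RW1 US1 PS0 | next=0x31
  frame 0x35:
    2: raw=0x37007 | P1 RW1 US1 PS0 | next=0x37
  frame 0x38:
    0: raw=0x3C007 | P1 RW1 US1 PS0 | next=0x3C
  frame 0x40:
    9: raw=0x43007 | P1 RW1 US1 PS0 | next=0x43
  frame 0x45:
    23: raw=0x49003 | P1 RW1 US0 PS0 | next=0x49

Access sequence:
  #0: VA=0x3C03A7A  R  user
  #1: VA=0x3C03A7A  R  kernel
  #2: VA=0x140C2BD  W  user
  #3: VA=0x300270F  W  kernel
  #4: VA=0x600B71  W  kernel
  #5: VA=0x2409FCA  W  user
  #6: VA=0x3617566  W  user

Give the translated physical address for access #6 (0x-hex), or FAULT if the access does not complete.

Walk each access:
#0 VA=0x3C03A7A (r,user):
  L0 @0x26[30] → 0x29007  P=1,RW=1,US=1,PS=0
  L1 @0x29[3] → 0x2B007  P=1,RW=1,US=1,PS=0
  ✓ 0x2BA7A  — 2 lookups
#1 VA=0x3C03A7A (r,kernel):
  TLB hit vpn=0x3C03 → PA=0x2BA7A
#2 VA=0x140C2BD (w,user):
  L0 @0x26[10] → 0x2F007  P=1,RW=1,US=1,PS=0
  L1 @0x2F[12] → 0x31007  P=1,RW=1,US=1,PS=0
  ✓ 0x312BD  — 2 lookups
#3 VA=0x300270F (w,kernel):
  L0 @0x26[24] → 0x35007  P=1,RW=1,US=1,PS=0
  L1 @0x35[2] → 0x37007  P=1,RW=1,US=1,PS=0
  ✓ 0x3770F  — 2 lookups
#4 VA=0x600B71 (w,kernel):
  L0 @0x26[3] → 0x38007  P=1,RW=1,US=1,PS=0
  L1 @0x38[0] → 0x3C007  P=1,RW=1,US=1,PS=0
  ✓ 0x3CB71  — 2 lookups
#5 VA=0x2409FCA (w,user):
  L0 @0x26[18] → 0x40007  P=1,RW=1,US=1,PS=0
  L1 @0x40[9] → 0x43007  P=1,RW=1,US=1,PS=0
  ✓ 0x43FCA  — 2 lookups
#6 VA=0x3617566 (w,user):
  L0 @0x26[27] → 0x45007  P=1,RW=1,US=1,PS=0
  L1 @0x45[23] → 0x49003  P=1,RW=1,US=0,PS=0
  ⇒ fault: PROTECTION_VIOLATION  — 2 lookups

Access #6 PA: FAULT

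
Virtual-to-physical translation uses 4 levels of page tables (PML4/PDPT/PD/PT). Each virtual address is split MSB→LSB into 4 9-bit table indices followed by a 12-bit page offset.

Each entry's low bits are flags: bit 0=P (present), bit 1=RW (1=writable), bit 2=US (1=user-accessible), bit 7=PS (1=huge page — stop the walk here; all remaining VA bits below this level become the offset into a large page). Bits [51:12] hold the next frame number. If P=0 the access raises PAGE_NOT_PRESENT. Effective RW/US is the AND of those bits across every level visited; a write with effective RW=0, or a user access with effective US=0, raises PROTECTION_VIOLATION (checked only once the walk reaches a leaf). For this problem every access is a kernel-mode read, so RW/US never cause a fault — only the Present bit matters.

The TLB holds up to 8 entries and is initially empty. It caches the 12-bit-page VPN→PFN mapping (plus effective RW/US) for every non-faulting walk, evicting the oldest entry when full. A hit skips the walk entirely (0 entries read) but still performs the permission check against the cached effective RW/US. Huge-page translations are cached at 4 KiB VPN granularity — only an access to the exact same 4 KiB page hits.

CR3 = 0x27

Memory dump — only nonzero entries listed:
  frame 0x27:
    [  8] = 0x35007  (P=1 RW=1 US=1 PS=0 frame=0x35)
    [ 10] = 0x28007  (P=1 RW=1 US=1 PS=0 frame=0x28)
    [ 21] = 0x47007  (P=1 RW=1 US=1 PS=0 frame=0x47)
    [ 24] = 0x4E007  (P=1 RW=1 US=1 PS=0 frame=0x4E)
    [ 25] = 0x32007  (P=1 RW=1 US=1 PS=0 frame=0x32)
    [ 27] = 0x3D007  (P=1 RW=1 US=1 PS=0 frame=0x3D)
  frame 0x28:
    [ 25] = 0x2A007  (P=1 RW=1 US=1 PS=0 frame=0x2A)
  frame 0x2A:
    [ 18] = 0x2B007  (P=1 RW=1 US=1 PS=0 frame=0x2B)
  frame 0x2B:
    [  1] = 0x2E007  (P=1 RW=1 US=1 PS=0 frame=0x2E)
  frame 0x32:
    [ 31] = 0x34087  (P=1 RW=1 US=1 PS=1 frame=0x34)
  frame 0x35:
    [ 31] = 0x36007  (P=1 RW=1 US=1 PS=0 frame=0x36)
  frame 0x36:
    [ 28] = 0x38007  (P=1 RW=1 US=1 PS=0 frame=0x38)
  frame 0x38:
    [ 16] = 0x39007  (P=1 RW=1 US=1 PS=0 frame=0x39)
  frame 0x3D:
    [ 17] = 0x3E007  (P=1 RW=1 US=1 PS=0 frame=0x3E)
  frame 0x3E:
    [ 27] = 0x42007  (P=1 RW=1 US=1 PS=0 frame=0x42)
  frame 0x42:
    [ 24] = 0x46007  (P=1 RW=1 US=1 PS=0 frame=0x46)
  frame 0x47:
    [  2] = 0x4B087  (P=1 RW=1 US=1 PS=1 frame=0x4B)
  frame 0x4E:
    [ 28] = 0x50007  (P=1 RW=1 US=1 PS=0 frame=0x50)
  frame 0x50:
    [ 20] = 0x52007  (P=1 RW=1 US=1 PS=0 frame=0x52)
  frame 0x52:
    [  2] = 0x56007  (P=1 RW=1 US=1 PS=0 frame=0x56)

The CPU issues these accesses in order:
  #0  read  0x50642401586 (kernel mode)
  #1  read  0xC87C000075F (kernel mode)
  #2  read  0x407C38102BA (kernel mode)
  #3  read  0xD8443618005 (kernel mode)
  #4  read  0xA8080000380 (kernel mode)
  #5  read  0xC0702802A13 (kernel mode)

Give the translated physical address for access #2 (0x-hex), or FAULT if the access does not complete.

Trace:
#0 VA=0x50642401586 (r,kernel):
  lvl0: tbl 0x27, slot 10 ⇒ 0x28007 (P1/RW1/US1/PS0)
  lvl1: tbl 0x28, slot 25 ⇒ 0x2A007 (P1/RW1/US1/PS0)
  lvl2: tbl 0x2A, slot 18 ⇒ 0x2B007 (P1/RW1/US1/PS0)
  lvl3: tbl 0x2B, slot 1 ⇒ 0x2E007 (P1/RW1/US1/PS0)
  ⇒ phys 0x2E586  [4 reads]
#1 VA=0xC87C000075F (r,kernel):
  lvl0: tbl 0x27, slot 25 ⇒ 0x32007 (P1/RW1/US1/PS0)
  lvl1: tbl 0x32, slot 31 ⇒ 0x34087 (P1/RW1/US1/PS1)
  ⇒ phys 0x3475F (huge @L1)  [2 reads]
#2 VA=0x407C38102BA (r,kernel):
  lvl0: tbl 0x27, slot 8 ⇒ 0x35007 (P1/RW1/US1/PS0)
  lvl1: tbl 0x35, slot 31 ⇒ 0x36007 (P1/RW1/US1/PS0)
  lvl2: tbl 0x36, slot 28 ⇒ 0x38007 (P1/RW1/US1/PS0)
  lvl3: tbl 0x38, slot 16 ⇒ 0x39007 (P1/RW1/US1/PS0)
  ⇒ phys 0x392BA  [4 reads]
#3 VA=0xD8443618005 (r,kernel):
  lvl0: tbl 0x27, slot 27 ⇒ 0x3D007 (P1/RW1/US1/PS0)
  lvl1: tbl 0x3D, slot 17 ⇒ 0x3E007 (P1/RW1/US1/PS0)
  lvl2: tbl 0x3E, slot 27 ⇒ 0x42007 (P1/RW1/US1/PS0)
  lvl3: tbl 0x42, slot 24 ⇒ 0x46007 (P1/RW1/US1/PS0)
  ⇒ phys 0x46005  [4 reads]
#4 VA=0xA8080000380 (r,kernel):
  lvl0: tbl 0x27, slot 21 ⇒ 0x47007 (P1/RW1/US1/PS0)
  lvl1: tbl 0x47, slot 2 ⇒ 0x4B087 (P1/RW1/US1/PS1)
  ⇒ phys 0x4B380 (huge @L1)  [2 reads]
#5 VA=0xC0702802A13 (r,kernel):
  lvl0: tbl 0x27, slot 24 ⇒ 0x4E007 (P1/RW1/US1/PS0)
  lvl1: tbl 0x4E, slot 28 ⇒ 0x50007 (P1/RW1/US1/PS0)
  lvl2: tbl 0x50, slot 20 ⇒ 0x52007 (P1/RW1/US1/PS0)
  lvl3: tbl 0x52, slot 2 ⇒ 0x56007 (P1/RW1/US1/PS0)
  ⇒ phys 0x56A13  [4 reads]

Access #2 PA: 0x392BA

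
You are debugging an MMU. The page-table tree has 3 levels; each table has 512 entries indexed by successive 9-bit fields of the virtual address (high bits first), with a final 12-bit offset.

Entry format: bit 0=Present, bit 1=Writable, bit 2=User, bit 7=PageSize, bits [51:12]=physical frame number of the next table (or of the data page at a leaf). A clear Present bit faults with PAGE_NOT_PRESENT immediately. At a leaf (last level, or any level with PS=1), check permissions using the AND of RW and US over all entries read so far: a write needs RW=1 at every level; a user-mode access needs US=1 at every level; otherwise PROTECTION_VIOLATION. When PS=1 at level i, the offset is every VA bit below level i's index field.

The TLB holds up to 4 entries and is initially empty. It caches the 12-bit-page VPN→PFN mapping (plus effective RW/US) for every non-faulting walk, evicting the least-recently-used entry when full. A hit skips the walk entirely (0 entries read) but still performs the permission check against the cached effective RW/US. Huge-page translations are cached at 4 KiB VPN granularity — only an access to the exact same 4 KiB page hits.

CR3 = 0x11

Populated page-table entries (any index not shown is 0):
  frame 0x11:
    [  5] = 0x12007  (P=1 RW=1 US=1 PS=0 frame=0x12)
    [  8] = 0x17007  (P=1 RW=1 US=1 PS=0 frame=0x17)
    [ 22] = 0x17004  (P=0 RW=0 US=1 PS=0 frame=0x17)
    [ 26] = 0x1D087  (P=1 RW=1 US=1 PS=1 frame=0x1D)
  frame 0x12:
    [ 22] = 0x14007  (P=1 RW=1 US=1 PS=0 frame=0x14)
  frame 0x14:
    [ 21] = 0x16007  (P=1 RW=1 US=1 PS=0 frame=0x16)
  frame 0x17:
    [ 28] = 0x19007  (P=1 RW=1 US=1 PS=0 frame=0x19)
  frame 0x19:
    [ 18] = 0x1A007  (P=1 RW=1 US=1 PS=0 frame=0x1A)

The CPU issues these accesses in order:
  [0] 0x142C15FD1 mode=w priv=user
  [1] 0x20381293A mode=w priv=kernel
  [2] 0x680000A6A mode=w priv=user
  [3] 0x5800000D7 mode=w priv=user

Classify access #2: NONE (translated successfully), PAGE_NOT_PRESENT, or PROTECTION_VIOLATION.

Trace:
#0 VA=0x142C15FD1 (w,user):
  lvl0: tbl 0x11, slot 5 ⇒ 0x12007 (P1/RW1/US1/PS0)
  lvl1: tbl 0x12, slot 22 ⇒ 0x14007 (P1/RW1/US1/PS0)
  lvl2: tbl 0x14, slot 21 ⇒ 0x16007 (P1/RW1/US1/PS0)
  ⇒ phys 0x16FD1  [3 reads]
#1 VA=0x20381293A (w,kernel):
  lvl0: tbl 0x11, slot 8 ⇒ 0x17007 (P1/RW1/US1/PS0)
  lvl1: tbl 0x17, slot 28 ⇒ 0x19007 (P1/RW1/US1/PS0)
  lvl2: tbl 0x19, slot 18 ⇒ 0x1A007 (P1/RW1/US1/PS0)
  ⇒ phys 0x1A93A  [3 reads]
#2 VA=0x680000A6A (w,user):
  lvl0: tbl 0x11, slot 26 ⇒ 0x1D087 (P1/RW1/US1/PS1)
  ⇒ phys 0x1DA6A (huge @L0)  [1 reads]
#3 VA=0x5800000D7 (w,user):
  lvl0: tbl 0x11, slot 22 ⇒ 0x17004 (P0/RW0/US1/PS0)
  ⇒ fault: PAGE_NOT_PRESENT  — 1 lookups

Access #2 fault: NONE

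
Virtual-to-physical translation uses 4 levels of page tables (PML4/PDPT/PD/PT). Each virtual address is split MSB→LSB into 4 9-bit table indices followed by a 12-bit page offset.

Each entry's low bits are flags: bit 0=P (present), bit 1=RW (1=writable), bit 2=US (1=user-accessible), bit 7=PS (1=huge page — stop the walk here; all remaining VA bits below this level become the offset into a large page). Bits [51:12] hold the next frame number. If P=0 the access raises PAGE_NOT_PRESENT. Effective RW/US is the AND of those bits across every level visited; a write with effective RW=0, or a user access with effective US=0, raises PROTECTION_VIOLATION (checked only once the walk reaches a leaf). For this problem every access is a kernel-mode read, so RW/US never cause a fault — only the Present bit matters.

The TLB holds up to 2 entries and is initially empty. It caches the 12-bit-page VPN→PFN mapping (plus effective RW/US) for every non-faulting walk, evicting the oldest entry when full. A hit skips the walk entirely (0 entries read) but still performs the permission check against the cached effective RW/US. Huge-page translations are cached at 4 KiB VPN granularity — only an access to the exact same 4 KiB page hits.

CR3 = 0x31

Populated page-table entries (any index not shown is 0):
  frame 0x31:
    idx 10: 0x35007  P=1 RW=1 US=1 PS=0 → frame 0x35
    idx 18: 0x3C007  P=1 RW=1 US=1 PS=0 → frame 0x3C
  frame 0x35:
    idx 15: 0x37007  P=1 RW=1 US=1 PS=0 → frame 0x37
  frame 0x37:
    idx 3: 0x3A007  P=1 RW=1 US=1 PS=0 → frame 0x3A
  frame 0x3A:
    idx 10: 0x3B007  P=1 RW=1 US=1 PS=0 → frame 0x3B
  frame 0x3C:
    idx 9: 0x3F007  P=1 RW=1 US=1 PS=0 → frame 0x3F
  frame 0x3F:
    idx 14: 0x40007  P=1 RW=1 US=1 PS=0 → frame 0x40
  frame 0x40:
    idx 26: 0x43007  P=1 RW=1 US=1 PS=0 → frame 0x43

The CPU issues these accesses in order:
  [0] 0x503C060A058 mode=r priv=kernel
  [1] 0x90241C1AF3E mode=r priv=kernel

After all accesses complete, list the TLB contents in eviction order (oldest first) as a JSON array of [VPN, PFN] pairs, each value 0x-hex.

Per-access translation:
#0 VA=0x503C060A058 (r,kernel):
  lvl0: tbl 0x31, slot 10 ⇒ 0x35007 (P1/RW1/US1/PS0)
  lvl1: tbl 0x35, slot 15 ⇒ 0x37007 (P1/RW1/US1/PS0)
  lvl2: tbl 0x37, slot 3 ⇒ 0x3A007 (P1/RW1/US1/PS0)
  lvl3: tbl 0x3A, slot 10 ⇒ 0x3B007 (P1/RW1/US1/PS0)
  → PA=0x3B058  (4 entries read)
#1 VA=0x90241C1AF3E (r,kernel):
  lvl0: tbl 0x31, slot 18 ⇒ 0x3C007 (P1/RW1/US1/PS0)
  lvl1: tbl 0x3C, slot 9 ⇒ 0x3F007 (P1/RW1/US1/PS0)
  lvl2: tbl 0x3F, slot 14 ⇒ 0x40007 (P1/RW1/US1/PS0)
  lvl3: tbl 0x40, slot 26 ⇒ 0x43007 (P1/RW1/US1/PS0)
  → PA=0x43F3E  (4 entries read)

TLB: [["0x503C060A", "0x3B"], ["0x90241C1A", "0x43"]]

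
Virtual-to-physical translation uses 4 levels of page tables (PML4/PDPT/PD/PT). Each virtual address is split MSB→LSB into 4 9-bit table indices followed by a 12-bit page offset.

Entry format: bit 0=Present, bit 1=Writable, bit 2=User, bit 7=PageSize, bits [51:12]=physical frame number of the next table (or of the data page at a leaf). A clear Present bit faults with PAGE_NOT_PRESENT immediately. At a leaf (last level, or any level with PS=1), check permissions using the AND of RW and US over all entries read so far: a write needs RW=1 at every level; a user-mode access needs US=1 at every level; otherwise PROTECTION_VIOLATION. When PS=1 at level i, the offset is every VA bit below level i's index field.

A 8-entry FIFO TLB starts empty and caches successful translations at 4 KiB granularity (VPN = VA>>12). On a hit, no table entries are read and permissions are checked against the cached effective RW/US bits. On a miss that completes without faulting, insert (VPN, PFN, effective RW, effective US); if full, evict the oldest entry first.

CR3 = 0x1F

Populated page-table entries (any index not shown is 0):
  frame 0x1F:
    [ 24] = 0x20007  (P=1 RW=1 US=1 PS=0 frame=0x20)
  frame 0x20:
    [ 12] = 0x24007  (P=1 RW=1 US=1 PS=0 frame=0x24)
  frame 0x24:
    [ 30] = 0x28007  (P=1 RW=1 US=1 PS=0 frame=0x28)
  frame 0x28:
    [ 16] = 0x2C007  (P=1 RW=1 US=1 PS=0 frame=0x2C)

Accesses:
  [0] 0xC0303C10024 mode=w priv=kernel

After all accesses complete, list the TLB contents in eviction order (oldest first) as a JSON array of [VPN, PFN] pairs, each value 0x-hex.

Trace:
#0 VA=0xC0303C10024 (w,kernel):
  L0: frame=0x1F idx=24 entry=0x20007 [P=1 RW=1 US=1 PS=0]
  L1: frame=0x20 idx=12 entry=0x24007 [P=1 RW=1 US=1 PS=0]
  L2: frame=0x24 idx=30 entry=0x28007 [P=1 RW=1 US=1 PS=0]
  L3: frame=0x28 idx=16 entry=0x2C007 [P=1 RW=1 US=1 PS=0]
  ⇒ phys 0x2C024  [4 reads]

TLB: [["0xC0303C10", "0x2C"]]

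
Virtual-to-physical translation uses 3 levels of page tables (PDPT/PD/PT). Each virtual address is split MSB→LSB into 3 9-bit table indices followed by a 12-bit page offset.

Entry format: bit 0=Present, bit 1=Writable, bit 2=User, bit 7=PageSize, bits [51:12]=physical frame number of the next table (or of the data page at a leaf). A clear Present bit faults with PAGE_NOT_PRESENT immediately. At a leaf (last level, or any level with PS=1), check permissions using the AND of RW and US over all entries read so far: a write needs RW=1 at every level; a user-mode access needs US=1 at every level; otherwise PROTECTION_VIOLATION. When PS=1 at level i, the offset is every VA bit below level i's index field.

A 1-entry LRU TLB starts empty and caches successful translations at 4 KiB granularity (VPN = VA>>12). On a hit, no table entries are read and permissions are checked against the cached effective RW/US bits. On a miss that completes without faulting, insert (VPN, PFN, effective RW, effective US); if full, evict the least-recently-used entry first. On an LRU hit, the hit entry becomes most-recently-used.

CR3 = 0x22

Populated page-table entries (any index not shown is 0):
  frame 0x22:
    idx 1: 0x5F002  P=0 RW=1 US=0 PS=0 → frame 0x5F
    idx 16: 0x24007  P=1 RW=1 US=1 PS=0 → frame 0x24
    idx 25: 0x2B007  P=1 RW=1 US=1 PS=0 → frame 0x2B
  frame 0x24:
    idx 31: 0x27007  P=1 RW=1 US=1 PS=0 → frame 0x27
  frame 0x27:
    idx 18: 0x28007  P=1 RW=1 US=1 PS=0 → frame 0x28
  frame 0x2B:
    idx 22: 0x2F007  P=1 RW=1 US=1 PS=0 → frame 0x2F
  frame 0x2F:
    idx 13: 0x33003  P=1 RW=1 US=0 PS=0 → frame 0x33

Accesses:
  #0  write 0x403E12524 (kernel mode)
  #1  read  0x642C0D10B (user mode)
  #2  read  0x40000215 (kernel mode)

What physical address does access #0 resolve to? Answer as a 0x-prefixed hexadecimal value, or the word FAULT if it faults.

Trace:
#0 VA=0x403E12524 (w,kernel):
  lvl0: tbl 0x22, slot 16 ⇒ 0x24007 (P1/RW1/US1/PS0)
  lvl1: tbl 0x24, slot 31 ⇒ 0x27007 (P1/RW1/US1/PS0)
  lvl2: tbl 0x27, slot 18 ⇒ 0x28007 (P1/RW1/US1/PS0)
  → PA=0x28524  (3 entries read)
#1 VA=0x642C0D10B (r,user):
  lvl0: tbl 0x22, slot 25 ⇒ 0x2B007 (P1/RW1/US1/PS0)
  lvl1: tbl 0x2B, slot 22 ⇒ 0x2F007 (P1/RW1/US1/PS0)
  lvl2: tbl 0x2F, slot 13 ⇒ 0x33003 (P1/RW1/US0/PS0)
  ✗ PROTECTION_VIOLATION  [3 reads]
#2 VA=0x40000215 (r,kernel):
  lvl0: tbl 0x22, slot 1 ⇒ 0x5F002 (P0/RW1/US0/PS0)
  ✗ PAGE_NOT_PRESENT  [1 reads]

Access #0 PA: 0x28524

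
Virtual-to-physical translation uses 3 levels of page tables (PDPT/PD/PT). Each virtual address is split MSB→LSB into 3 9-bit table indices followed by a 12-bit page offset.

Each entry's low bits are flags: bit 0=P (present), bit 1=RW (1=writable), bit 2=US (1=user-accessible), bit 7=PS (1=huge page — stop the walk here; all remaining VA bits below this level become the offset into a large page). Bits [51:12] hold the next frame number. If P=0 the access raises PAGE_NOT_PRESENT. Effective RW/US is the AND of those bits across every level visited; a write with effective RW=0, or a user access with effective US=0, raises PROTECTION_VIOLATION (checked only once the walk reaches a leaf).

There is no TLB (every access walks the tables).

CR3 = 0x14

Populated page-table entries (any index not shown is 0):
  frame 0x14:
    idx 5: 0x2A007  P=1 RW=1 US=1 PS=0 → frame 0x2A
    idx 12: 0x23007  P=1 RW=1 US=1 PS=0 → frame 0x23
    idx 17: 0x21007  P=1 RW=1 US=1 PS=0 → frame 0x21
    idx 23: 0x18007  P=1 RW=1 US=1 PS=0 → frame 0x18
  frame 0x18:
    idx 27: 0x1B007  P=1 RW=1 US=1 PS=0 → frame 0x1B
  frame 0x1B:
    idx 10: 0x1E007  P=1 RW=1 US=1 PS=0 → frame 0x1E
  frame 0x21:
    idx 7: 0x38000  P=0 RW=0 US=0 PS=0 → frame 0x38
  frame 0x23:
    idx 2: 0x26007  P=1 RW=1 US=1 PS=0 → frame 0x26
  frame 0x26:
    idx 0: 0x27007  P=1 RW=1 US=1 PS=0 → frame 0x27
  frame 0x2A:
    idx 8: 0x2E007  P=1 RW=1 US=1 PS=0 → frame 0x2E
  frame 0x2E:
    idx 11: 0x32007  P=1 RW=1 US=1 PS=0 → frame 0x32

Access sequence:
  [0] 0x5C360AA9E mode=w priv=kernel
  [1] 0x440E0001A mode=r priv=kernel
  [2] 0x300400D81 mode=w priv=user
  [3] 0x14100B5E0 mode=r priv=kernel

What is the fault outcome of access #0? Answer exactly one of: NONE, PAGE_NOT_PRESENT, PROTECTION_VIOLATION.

Per-access translation:
#0 VA=0x5C360AA9E (w,kernel):
  [0] read 0x14 idx=23: raw=0x18007 flags P=1 W=1 U=1 S=0
  [1] read 0x18 idx=27: raw=0x1B007 flags P=1 W=1 U=1 S=0
  [2] read 0x1B idx=10: raw=0x1E007 flags P=1 W=1 U=1 S=0
  ✓ 0x1EA9E  — 3 lookups
#1 VA=0x440E0001A (r,kernel):
  [0] read 0x14 idx=17: raw=0x21007 flags P=1 W=1 U=1 S=0
  [1] read 0x21 idx=7: raw=0x38000 flags P=0 W=0 U=0 S=0
  ✗ PAGE_NOT_PRESENT  [2 reads]
#2 VA=0x300400D81 (w,user):
  [0] read 0x14 idx=12: raw=0x23007 flags P=1 W=1 U=1 S=0
  [1] read 0x23 idx=2: raw=0x26007 flags P=1 W=1 U=1 S=0
  [2] read 0x26 idx=0: raw=0x27007 flags P=1 W=1 U=1 S=0
  ✓ 0x27D81  — 3 lookups
#3 VA=0x14100B5E0 (r,kernel):
  [0] read 0x14 idx=5: raw=0x2A007 flags P=1 W=1 U=1 S=0
  [1] read 0x2A idx=8: raw=0x2E007 flags P=1 W=1 U=1 S=0
  [2] read 0x2E idx=11: raw=0x32007 flags P=1 W=1 U=1 S=0
  ✓ 0x325E0  — 3 lookups

Access #0 fault: NONE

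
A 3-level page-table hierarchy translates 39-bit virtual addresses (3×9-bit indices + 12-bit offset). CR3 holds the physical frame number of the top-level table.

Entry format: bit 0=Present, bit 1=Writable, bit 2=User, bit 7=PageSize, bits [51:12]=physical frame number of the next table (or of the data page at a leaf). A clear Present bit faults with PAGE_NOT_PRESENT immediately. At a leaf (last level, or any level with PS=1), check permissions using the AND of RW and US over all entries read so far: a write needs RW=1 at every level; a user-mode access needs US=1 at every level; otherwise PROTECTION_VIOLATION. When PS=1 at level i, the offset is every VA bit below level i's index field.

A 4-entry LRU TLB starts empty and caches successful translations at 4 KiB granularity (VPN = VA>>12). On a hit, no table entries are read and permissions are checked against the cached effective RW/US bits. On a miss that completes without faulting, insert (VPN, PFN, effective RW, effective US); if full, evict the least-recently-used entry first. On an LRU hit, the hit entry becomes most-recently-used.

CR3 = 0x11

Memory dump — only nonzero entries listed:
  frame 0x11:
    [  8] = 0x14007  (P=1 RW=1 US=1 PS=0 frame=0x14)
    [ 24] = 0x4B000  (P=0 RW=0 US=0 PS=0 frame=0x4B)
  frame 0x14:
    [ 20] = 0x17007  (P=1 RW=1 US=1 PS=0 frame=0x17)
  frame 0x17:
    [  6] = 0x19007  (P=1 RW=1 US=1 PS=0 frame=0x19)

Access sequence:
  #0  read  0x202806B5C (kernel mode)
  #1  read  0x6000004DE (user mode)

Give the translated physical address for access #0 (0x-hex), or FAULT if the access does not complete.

Walk each access:
#0 VA=0x202806B5C (r,kernel):
  L0 @0x11[8] → 0x14007  P=1,RW=1,US=1,PS=0
  L1 @0x14[20] → 0x17007  P=1,RW=1,US=1,PS=0
  L2 @0x17[6] → 0x19007  P=1,RW=1,US=1,PS=0
  → PA=0x19B5C  (3 entries read)
#1 VA=0x6000004DE (r,user):
  L0 @0x11[24] → 0x4B000  P=0,RW=0,US=0,PS=0
  → PAGE_NOT_PRESENT  (1 entries read)

Access #0 PA: 0x19B5C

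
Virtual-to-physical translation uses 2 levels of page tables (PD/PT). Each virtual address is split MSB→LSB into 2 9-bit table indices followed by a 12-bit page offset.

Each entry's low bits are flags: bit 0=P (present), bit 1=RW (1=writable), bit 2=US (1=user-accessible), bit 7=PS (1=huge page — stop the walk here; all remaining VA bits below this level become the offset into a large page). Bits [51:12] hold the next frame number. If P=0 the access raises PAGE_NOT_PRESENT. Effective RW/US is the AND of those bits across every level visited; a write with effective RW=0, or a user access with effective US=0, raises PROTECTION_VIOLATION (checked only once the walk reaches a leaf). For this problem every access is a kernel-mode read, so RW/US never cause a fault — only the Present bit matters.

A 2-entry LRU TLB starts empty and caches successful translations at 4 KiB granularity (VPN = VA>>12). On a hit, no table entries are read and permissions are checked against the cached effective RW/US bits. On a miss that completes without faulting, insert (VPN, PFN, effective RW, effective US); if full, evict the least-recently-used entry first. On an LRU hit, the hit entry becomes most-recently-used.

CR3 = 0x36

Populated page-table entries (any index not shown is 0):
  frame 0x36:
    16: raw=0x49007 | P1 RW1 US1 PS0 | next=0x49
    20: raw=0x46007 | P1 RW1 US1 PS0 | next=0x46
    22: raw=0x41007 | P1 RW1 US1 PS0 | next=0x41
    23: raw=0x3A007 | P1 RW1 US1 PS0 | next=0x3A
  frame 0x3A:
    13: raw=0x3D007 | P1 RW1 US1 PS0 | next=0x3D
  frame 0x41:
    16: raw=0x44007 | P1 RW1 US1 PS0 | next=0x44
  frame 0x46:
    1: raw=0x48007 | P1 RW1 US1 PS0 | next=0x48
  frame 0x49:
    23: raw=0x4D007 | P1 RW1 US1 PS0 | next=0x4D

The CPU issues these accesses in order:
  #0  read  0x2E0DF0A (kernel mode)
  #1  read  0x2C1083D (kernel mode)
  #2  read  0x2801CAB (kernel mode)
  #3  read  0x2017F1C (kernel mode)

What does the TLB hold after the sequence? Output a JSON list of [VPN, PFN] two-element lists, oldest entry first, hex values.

Walk each access:
#0 VA=0x2E0DF0A (r,kernel):
  lvl0: tbl 0x36, slot 23 ⇒ 0x3A007 (P1/RW1/US1/PS0)
  lvl1: tbl 0x3A, slot 13 ⇒ 0x3D007 (P1/RW1/US1/PS0)
  ✓ 0x3DF0A  — 2 lookups
#1 VA=0x2C1083D (r,kernel):
  lvl0: tbl 0x36, slot 22 ⇒ 0x41007 (P1/RW1/US1/PS0)
  lvl1: tbl 0x41, slot 16 ⇒ 0x44007 (P1/RW1/US1/PS0)
  ✓ 0x4483D  — 2 lookups
#2 VA=0x2801CAB (r,kernel):
  lvl0: tbl 0x36, slot 20 ⇒ 0x46007 (P1/RW1/US1/PS0)
  lvl1: tbl 0x46, slot 1 ⇒ 0x48007 (P1/RW1/US1/PS0)
  ✓ 0x48CAB  — 2 lookups
#3 VA=0x2017F1C (r,kernel):
  lvl0: tbl 0x36, slot 16 ⇒ 0x49007 (P1/RW1/US1/PS0)
  lvl1: tbl 0x49, slot 23 ⇒ 0x4D007 (P1/RW1/US1/PS0)
  ✓ 0x4DF1C  — 2 lookups

TLB: [["0x2801", "0x48"], ["0x2017", "0x4D"]]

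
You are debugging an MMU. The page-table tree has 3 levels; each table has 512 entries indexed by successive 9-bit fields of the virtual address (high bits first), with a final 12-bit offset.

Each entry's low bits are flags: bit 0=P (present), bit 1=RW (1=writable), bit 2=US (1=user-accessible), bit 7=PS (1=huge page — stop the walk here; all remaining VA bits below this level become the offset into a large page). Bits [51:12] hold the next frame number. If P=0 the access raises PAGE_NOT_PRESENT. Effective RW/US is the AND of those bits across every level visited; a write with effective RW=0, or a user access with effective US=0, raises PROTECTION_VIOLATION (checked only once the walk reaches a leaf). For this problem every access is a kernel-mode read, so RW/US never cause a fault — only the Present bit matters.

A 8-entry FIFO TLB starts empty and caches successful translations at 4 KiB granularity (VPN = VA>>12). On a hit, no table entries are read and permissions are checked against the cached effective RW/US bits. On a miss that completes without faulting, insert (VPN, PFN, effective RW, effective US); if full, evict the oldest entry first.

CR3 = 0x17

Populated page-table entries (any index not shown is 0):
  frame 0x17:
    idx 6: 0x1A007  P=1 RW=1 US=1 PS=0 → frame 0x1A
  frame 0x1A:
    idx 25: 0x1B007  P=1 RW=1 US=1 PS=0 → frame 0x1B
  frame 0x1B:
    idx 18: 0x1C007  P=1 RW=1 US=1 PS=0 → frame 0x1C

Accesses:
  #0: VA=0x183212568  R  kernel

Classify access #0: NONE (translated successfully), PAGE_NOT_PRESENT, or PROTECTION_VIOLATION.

Per-access translation:
#0 VA=0x183212568 (r,kernel):
  [0] read 0x17 idx=6: raw=0x1A007 flags P=1 W=1 U=1 S=0
  [1] read 0x1A idx=25: raw=0x1B007 flags P=1 W=1 U=1 S=0
  [2] read 0x1B idx=18: raw=0x1C007 flags P=1 W=1 U=1 S=0
  ✓ 0x1C568  — 3 lookups

Access #0 fault: NONE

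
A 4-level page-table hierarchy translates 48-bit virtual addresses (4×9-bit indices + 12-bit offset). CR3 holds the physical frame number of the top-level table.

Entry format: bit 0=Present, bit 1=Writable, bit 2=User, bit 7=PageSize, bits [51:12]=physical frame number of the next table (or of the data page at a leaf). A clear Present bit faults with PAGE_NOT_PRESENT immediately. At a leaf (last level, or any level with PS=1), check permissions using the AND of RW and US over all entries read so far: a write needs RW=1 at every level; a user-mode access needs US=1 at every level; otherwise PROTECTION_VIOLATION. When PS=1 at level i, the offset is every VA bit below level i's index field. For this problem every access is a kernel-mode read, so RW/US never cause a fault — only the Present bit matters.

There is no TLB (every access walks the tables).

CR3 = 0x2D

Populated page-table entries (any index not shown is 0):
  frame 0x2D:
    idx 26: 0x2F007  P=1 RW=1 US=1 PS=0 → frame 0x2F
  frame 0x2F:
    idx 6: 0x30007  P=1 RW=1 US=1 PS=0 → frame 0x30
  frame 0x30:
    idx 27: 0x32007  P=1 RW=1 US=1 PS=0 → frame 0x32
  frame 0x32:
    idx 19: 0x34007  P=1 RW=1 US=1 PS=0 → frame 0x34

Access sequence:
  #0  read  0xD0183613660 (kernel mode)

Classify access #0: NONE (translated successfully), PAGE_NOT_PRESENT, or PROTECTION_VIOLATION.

Trace:
#0 VA=0xD0183613660 (r,kernel):
  lvl0: tbl 0x2D, slot 26 ⇒ 0x2F007 (P1/RW1/US1/PS0)
  lvl1: tbl 0x2F, slot 6 ⇒ 0x30007 (P1/RW1/US1/PS0)
  lvl2: tbl 0x30, slot 27 ⇒ 0x32007 (P1/RW1/US1/PS0)
  lvl3: tbl 0x32, slot 19 ⇒ 0x34007 (P1/RW1/US1/PS0)
  → PA=0x34660  (4 entries read)

Access #0 fault: NONE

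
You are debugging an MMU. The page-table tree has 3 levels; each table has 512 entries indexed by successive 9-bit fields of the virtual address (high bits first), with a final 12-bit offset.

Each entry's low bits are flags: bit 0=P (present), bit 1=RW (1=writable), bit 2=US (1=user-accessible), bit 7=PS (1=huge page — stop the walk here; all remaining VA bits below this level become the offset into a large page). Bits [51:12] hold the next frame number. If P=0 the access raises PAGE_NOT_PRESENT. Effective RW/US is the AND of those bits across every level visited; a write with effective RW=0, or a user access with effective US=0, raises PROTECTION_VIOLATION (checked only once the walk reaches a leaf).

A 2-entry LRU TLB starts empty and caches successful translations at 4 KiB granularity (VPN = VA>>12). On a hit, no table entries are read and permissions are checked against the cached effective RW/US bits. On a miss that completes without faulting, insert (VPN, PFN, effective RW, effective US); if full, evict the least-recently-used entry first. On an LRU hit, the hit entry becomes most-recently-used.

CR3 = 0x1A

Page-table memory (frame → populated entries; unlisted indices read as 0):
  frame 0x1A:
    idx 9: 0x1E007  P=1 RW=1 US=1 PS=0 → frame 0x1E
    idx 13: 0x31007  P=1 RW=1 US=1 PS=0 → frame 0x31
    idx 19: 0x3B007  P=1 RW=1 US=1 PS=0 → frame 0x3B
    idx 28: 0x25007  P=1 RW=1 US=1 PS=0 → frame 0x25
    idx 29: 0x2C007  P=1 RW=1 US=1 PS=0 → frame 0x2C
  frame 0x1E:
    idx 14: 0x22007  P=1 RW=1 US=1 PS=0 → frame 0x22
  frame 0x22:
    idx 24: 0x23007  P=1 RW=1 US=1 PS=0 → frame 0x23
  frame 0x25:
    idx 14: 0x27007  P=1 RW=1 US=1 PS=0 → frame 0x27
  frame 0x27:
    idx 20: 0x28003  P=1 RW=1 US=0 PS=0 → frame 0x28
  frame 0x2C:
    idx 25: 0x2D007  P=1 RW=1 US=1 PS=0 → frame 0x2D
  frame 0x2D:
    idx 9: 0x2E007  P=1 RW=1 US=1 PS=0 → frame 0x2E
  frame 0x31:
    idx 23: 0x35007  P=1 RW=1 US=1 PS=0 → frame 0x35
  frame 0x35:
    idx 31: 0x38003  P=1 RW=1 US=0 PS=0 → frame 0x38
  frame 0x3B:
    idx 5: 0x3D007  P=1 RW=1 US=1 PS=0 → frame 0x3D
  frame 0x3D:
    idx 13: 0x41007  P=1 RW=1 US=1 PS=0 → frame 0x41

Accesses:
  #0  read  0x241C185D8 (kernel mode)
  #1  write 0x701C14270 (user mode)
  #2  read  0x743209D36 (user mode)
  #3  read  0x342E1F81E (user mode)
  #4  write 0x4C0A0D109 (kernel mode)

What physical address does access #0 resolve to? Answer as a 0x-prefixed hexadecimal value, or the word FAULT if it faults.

Trace:
#0 VA=0x241C185D8 (r,kernel):
  L0 @0x1A[9] → 0x1E007  P=1,RW=1,US=1,PS=0
  L1 @0x1E[14] → 0x22007  P=1,RW=1,US=1,PS=0
  L2 @0x22[24] → 0x23007  P=1,RW=1,US=1,PS=0
  → PA=0x235D8  (3 entries read)
#1 VA=0x701C14270 (w,user):
  L0 @0x1A[28] → 0x25007  P=1,RW=1,US=1,PS=0
  L1 @0x25[14] → 0x27007  P=1,RW=1,US=1,PS=0
  L2 @0x27[20] → 0x28003  P=1,RW=1,US=0,PS=0
  ⇒ fault: PROTECTION_VIOLATION  — 3 lookups
#2 VA=0x743209D36 (r,user):
  L0 @0x1A[29] → 0x2C007  P=1,RW=1,US=1,PS=0
  L1 @0x2C[25] → 0x2D007  P=1,RW=1,US=1,PS=0
  L2 @0x2D[9] → 0x2E007  P=1,RW=1,US=1,PS=0
  → PA=0x2ED36  (3 entries read)
#3 VA=0x342E1F81E (r,user):
  L0 @0x1A[13] → 0x31007  P=1,RW=1,US=1,PS=0
  L1 @0x31[23] → 0x35007  P=1,RW=1,US=1,PS=0
  L2 @0x35[31] → 0x38003  P=1,RW=1,US=0,PS=0
  ⇒ fault: PROTECTION_VIOLATION  — 3 lookups
#4 VA=0x4C0A0D109 (w,kernel):
  L0 @0x1A[19] → 0x3B007  P=1,RW=1,US=1,PS=0
  L1 @0x3B[5] → 0x3D007  P=1,RW=1,US=1,PS=0
  L2 @0x3D[13] → 0x41007  P=1,RW=1,US=1,PS=0
  → PA=0x41109  (3 entries read)

Access #0 PA: 0x235D8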